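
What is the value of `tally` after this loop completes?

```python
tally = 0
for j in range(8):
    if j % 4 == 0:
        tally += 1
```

Count numbers divisible by 4 in range(8)
`tally` takes the values: 0 → 1 → 2

Answer: 2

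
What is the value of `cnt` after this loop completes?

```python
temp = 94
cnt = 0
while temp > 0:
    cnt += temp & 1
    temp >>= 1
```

Count set bits in 94 (binary: 0b1011110)
`cnt` takes the values: 0 → 1 → 2 → 3 → 4 → 5

Answer: 5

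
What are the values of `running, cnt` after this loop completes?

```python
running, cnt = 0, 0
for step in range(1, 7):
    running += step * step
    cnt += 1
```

Sum of squares and count
`running, cnt` takes the values: (0, 0) → (1, 0) → (1, 1) → (5, 1) → (5, 2) → (14, 2) → (14, 3) → (30, 3) → (30, 4) → (55, 4) → (55, 5) → (91, 5) → (91, 6)

Answer: 91, 6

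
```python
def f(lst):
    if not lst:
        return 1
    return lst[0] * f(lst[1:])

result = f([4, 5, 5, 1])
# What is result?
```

Product over [4, 5, 5, 1] = 4 * 5 * 5 * 1 = 100

Answer: 100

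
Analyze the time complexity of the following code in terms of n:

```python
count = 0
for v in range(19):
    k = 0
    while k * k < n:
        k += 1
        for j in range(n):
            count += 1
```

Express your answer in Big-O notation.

Each loop level contributes: 1 × √n × n. Multiplying the contributions gives O(n√n).

Answer: O(n√n)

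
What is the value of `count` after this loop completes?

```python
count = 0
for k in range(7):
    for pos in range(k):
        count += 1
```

Triangle number: 0+1+2+...+6
`count` takes the values: 0 → 1 → 2 → 3 → 4 → 5 → 6 → 7 → 8 → 9 → 10 → 11 → 12 → 13 → 14 → 15 → 16 → 17 → 18 → 19 → 20 → 21

Answer: 21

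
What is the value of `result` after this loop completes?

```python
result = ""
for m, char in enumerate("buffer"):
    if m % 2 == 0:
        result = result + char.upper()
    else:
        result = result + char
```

Uppercase even positions in 'buffer'
`result` takes the values: "" → "B" → "Bu" → "BuF" → "BuFf" → "BuFfE" → "BuFfEr"

Answer: "BuFfEr"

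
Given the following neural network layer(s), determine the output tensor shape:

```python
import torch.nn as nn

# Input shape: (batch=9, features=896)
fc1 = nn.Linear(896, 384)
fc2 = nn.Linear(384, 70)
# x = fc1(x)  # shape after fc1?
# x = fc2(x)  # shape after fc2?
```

Input: (9, 896) -> after fc1: (9, 384) -> Output: (9, 70)

Answer: (9, 70)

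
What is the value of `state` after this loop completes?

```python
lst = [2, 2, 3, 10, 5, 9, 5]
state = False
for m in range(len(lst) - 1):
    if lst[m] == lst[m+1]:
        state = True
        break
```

Check consecutive duplicates in [2, 2, 3, 10, 5, 9, 5]
`state` takes the values: False → True

Answer: True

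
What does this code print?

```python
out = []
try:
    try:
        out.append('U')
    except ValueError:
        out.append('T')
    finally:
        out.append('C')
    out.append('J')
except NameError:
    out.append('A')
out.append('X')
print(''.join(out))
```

Execution trace: 'U' (inner try body, no exception) → 'C' (inner finally) → 'J' (try body, no exception) → 'X' (after the try/except). Output: UCJX

Answer: UCJX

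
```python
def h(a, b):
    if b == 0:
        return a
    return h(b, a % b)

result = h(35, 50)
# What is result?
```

h(35, 50) -> h(50, 35) -> h(35, 15) -> h(15, 5) -> h(5, 0) -> 5

Answer: 5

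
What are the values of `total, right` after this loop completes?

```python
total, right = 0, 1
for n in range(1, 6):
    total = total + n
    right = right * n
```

Sum and factorial of 1 to 5
`total, right` takes the values: (0, 1) → (1, 1) → (3, 1) → (3, 2) → (6, 2) → (6, 6) → (10, 6) → (10, 24) → (15, 24) → (15, 120)

Answer: 15, 120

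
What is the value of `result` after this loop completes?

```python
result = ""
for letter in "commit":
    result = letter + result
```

Reverse 'commit'
`result` takes the values: "" → "c" → "oc" → "moc" → "mmoc" → "immoc" → "timmoc"

Answer: "timmoc"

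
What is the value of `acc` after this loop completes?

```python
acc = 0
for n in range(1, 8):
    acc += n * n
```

Sum of squares 1² to 7² = 140
`acc` takes the values: 0 → 1 → 5 → 14 → 30 → 55 → 91 → 140

Answer: 140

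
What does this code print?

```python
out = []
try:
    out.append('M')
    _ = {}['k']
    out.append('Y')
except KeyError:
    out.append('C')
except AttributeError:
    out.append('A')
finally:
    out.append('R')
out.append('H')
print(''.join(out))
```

Execution trace: 'M' (try body) → 'C' (except KeyError) → 'R' (finally) → 'H' (after the try/except). Output: MCRH

Answer: MCRH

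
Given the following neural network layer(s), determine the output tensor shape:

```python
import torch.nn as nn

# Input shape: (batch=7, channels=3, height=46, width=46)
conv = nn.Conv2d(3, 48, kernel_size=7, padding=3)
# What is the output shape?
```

Input: (7, 3, 46, 46) -> Output: (7, 48, 46, 46)

Answer: (7, 48, 46, 46)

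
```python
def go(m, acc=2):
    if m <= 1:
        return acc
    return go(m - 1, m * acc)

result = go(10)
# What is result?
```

Accumulator trace (n, acc): (10, 2) -> (9, 20) -> (8, 180) -> (7, 1440) -> (6, 10080) -> (5, 60480) -> (4, 302400) -> (3, 1209600) -> (2, 3628800) -> (1, 7257600) -> return 7257600

Answer: 7257600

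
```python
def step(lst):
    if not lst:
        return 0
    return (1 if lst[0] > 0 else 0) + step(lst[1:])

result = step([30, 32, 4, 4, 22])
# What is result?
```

Count of positive elements in [30, 32, 4, 4, 22] = 5

Answer: 5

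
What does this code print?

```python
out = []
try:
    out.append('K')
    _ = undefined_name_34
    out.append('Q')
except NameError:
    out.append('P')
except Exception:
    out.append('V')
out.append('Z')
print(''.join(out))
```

Execution trace: 'K' (try body) → 'P' (except NameError) → 'Z' (after the try/except). Output: KPZ

Answer: KPZ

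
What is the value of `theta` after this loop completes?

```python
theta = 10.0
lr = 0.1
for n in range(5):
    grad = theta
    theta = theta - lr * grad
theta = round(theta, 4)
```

Gradient descent: w = 10.0 * (1 - 0.1)^5
`theta` takes the values: 10.0 → 9.0 → 8.1 → 7.29 → 6.561 → 5.9049

Answer: 5.9049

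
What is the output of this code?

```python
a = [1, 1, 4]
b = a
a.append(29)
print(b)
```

Key concept: basic list aliasing.
Step by step:
`a = [1, 1, 4]` → a = [1, 1, 4]
`b = a` → b = [1, 1, 4] (same object as a)
`a.append(29)` → a = [1, 1, 4, 29] (same object as b); b = [1, 1, 4, 29] (same object as a)
`print(b)` → prints [1, 1, 4, 29]

Answer: [1, 1, 4, 29]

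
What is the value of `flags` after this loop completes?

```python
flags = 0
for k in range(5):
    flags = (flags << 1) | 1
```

Build 5 consecutive 1-bits: 0b11111
`flags` takes the values: 0 → 1 → 3 → 7 → 15 → 31

Answer: 31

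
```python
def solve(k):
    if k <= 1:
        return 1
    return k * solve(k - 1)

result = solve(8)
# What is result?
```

solve(8) = 8 * 7 * 6 * 5 * 4 * 3 * 2 * 1 = 40320

Answer: 40320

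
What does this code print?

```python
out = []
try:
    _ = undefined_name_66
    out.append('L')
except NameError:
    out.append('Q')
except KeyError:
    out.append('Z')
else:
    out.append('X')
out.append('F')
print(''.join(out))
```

Execution trace: 'Q' (except NameError) → 'F' (after the try/except). Output: QF

Answer: QF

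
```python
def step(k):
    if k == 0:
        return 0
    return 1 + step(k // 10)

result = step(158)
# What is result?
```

Count of digits of 158: 3

Answer: 3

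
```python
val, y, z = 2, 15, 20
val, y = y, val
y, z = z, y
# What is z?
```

Trace:
`val, y, z = 2, 15, 20` → val = 2; y = 15; z = 20
`val, y = y, val` → val = 15; y = 2
`y, z = z, y` → y = 20; z = 2
So z = 2

Answer: 2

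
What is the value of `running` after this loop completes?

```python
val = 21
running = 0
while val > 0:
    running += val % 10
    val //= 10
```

Sum digits of 21
`running` takes the values: 0 → 1 → 3

Answer: 3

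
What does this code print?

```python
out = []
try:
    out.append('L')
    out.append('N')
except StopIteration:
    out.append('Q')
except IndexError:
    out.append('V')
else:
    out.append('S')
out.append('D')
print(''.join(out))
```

Execution trace: 'L' (try body) → 'N' (try body, no exception) → 'S' (else) → 'D' (after the try/except). Output: LNSD

Answer: LNSD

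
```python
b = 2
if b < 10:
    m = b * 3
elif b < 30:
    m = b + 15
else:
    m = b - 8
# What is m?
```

Trace:
`b = 2` → b = 2
`if b < 10: ...` → b < 10 is True → m = 6
So m = 6

Answer: 6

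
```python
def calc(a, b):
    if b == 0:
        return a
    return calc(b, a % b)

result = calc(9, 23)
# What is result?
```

calc(9, 23) -> calc(23, 9) -> calc(9, 5) -> calc(5, 4) -> calc(4, 1) -> calc(1, 0) -> 1

Answer: 1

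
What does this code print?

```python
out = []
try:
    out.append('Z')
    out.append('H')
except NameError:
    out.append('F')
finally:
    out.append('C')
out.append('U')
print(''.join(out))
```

Execution trace: 'Z' (try body) → 'H' (try body, no exception) → 'C' (finally) → 'U' (after the try/except). Output: ZHCU

Answer: ZHCU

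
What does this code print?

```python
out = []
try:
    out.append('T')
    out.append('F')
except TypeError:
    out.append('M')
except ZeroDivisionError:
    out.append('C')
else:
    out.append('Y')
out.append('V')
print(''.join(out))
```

Execution trace: 'T' (try body) → 'F' (try body, no exception) → 'Y' (else) → 'V' (after the try/except). Output: TFYV

Answer: TFYV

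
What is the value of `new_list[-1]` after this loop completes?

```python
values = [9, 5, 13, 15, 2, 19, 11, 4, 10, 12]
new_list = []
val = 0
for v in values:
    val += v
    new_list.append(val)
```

Cumulative sum ends at 100
`new_list` takes the values: [] → [9] → [9, 14] → [9, 14, 27] → [9, 14, 27, 42] → [9, 14, 27, 42, 44] → [9, 14, 27, 42, 44, 63] → [9, 14, 27, 42, 44, 63, 74] → [9, 14, 27, 42, 44, 63, 74, 78] → [9, 14, 27, 42, 44, 63, 74, 78, 88] → [9, 14, 27, 42, 44, 63, 74, 78, 88, 100]
So `new_list[-1]` = 100

Answer: 100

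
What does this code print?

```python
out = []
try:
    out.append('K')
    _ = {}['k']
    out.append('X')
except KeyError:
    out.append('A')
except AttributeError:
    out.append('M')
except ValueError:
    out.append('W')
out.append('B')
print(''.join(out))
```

Execution trace: 'K' (try body) → 'A' (except KeyError) → 'B' (after the try/except). Output: KAB

Answer: KAB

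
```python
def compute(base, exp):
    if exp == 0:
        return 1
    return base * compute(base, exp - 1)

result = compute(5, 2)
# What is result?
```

compute(5, 2) = 5 * 5 = 25

Answer: 25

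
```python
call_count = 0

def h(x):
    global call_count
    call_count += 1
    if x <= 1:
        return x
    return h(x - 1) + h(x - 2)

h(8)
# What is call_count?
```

Calls(x) = 1 + Calls(x-1) + Calls(x-2); Calls(0)=Calls(1)=1. For x=8 this gives 67.

Answer: 67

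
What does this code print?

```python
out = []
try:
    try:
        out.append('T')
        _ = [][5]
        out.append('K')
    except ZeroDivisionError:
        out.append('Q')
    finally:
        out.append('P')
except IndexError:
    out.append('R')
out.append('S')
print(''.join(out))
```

Execution trace: 'T' (try body) → 'P' (finally) → 'R' (outer except IndexError) → 'S' (after the try/except). Output: TPRS

Answer: TPRS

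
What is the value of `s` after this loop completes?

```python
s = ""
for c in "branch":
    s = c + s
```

Reverse 'branch'
`s` takes the values: "" → "b" → "rb" → "arb" → "narb" → "cnarb" → "hcnarb"

Answer: "hcnarb"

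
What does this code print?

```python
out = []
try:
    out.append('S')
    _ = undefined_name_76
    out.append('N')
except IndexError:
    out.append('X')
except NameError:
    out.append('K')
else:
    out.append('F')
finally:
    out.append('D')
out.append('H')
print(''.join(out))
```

Execution trace: 'S' (try body) → 'K' (except NameError) → 'D' (finally) → 'H' (after the try/except). Output: SKDH

Answer: SKDH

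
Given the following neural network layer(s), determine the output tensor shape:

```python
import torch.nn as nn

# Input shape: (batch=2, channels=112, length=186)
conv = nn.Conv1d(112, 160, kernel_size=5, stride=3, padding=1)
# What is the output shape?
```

Input: (2, 112, 186) -> Output: (2, 160, 62)

Answer: (2, 160, 62)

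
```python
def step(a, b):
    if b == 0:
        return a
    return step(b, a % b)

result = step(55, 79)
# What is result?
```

step(55, 79) -> step(79, 55) -> step(55, 24) -> step(24, 7) -> step(7, 3) -> step(3, 1) -> step(1, 0) -> 1

Answer: 1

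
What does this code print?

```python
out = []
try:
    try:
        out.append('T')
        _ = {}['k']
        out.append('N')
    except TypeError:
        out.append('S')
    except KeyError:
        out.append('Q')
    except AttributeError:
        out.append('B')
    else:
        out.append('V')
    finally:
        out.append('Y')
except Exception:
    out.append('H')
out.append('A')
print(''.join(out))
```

Execution trace: 'T' (inner try body) → 'Q' (inner except KeyError) → 'Y' (inner finally) → 'A' (after the try/except). Output: TQYA

Answer: TQYA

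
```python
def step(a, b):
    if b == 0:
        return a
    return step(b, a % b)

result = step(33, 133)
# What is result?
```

step(33, 133) -> step(133, 33) -> step(33, 1) -> step(1, 0) -> 1

Answer: 1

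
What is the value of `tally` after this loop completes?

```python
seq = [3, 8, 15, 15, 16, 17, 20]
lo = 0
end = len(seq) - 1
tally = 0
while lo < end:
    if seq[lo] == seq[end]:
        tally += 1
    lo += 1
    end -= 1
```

Count matching pairs from ends
`tally` takes the values: 0

Answer: 0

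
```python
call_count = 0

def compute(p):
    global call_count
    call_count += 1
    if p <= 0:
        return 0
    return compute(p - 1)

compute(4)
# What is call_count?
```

Linear recursion stepping by 1: 5 calls from p=4 down to ≤0.

Answer: 5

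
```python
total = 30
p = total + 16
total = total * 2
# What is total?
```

Trace:
`total = 30` → total = 30
`p = total + 16` → p = 46
`total = total * 2` → total = 60
So total = 60

Answer: 60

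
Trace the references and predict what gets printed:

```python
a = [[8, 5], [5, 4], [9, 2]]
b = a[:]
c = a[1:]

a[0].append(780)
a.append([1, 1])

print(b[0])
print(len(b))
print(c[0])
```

Key concept: slice with nested mutation.
Step by step:
`a = [[8, 5], [5, 4], [9, 2]]` → a = [[8, 5], [5, 4], [9, 2]]
`b = a[:]` → b = [[8, 5], [5, 4], [9, 2]]
`c = a[1:]` → c = [[5, 4], [9, 2]]
`a[0].append(780)` → a = [[8, 5, 780], [5, 4], [9, 2]]; b = [[8, 5, 780], [5, 4], [9, 2]]
`a.append([1, 1])` → a = [[8, 5, 780], [5, 4], [9, 2], [1, 1]]
`print(b[0])` → prints [8, 5, 780]
`print(len(b))` → prints 3
`print(c[0])` → prints [5, 4]

Answer:
[8, 5, 780]
3
[5, 4]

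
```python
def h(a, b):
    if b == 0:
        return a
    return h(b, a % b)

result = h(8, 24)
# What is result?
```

h(8, 24) -> h(24, 8) -> h(8, 0) -> 8

Answer: 8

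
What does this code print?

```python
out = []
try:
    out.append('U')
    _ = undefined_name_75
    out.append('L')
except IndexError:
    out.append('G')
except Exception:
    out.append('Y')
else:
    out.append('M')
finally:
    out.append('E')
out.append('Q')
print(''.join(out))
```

Execution trace: 'U' (try body) → 'Y' (except Exception) → 'E' (finally) → 'Q' (after the try/except). Output: UYEQ

Answer: UYEQ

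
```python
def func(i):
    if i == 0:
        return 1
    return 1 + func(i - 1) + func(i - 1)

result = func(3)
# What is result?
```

func(i) = 1 + 2·func(i-1), func(0)=1. Closed form: (1+1)·2^3 - 1 = 15.

Answer: 15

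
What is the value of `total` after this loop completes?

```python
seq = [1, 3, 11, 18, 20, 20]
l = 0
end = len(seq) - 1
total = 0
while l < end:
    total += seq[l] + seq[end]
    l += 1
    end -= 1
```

Sum of pairs from ends
`total` takes the values: 0 → 21 → 44 → 73

Answer: 73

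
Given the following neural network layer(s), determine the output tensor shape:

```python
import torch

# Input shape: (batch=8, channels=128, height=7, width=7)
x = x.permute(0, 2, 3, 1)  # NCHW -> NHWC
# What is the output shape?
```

Input: (8, 128, 7, 7) -> Output: (8, 7, 7, 128)

Answer: (8, 7, 7, 128)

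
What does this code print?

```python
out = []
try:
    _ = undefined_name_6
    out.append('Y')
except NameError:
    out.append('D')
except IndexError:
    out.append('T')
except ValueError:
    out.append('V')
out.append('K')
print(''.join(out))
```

Execution trace: 'D' (except NameError) → 'K' (after the try/except). Output: DK

Answer: DK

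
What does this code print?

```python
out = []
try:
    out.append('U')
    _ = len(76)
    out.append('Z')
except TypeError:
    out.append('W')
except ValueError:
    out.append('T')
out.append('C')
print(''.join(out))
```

Execution trace: 'U' (try body) → 'W' (except TypeError) → 'C' (after the try/except). Output: UWC

Answer: UWC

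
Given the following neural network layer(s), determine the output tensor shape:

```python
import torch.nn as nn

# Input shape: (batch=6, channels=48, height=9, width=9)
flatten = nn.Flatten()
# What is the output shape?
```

Input: (6, 48, 9, 9) -> Output: (6, 3888)

Answer: (6, 3888)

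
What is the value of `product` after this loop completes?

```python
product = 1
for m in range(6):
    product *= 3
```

3^6 = 729
`product` takes the values: 1 → 3 → 9 → 27 → 81 → 243 → 729

Answer: 729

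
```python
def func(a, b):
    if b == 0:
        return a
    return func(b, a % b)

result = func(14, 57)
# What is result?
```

func(14, 57) -> func(57, 14) -> func(14, 1) -> func(1, 0) -> 1

Answer: 1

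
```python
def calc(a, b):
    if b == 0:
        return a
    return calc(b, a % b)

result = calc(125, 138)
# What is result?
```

calc(125, 138) -> calc(138, 125) -> calc(125, 13) -> calc(13, 8) -> calc(8, 5) -> calc(5, 3) -> calc(3, 2) -> calc(2, 1) -> calc(1, 0) -> 1

Answer: 1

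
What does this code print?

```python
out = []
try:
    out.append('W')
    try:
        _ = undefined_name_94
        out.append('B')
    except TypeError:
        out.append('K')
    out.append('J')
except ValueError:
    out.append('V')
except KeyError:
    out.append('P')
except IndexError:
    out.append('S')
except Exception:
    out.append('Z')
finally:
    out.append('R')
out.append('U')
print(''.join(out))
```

Execution trace: 'W' (try body) → 'Z' (except Exception) → 'R' (finally) → 'U' (after the try/except). Output: WZRU

Answer: WZRU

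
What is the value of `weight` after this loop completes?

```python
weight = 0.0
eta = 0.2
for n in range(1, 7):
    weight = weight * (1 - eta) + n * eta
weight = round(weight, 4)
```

Moving average with lr=0.2
`weight` takes the values: 0.0 → 0.2 → 0.56 → 1.048 → 1.6384 → 2.31072 → 3.048576 → 3.0486

Answer: 3.0486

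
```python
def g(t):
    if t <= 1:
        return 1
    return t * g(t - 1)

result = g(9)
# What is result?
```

g(9) = 9 * 8 * 7 * 6 * 5 * 4 * 3 * 2 * 1 = 362880

Answer: 362880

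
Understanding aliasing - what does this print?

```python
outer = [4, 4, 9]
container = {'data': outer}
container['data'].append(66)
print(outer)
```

Key concept: dict holds reference to list.
Step by step:
`outer = [4, 4, 9]` → outer = [4, 4, 9]
`container = {'data': outer}` → container = {'data': [4, 4, 9]}
`container['data'].append(66)` → outer = [4, 4, 9, 66]; container = {'data': [4, 4, 9, 66]}
`print(outer)` → prints [4, 4, 9, 66]

Answer: [4, 4, 9, 66]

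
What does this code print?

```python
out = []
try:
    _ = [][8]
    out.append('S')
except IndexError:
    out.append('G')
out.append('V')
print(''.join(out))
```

Execution trace: 'G' (except IndexError) → 'V' (after the try/except). Output: GV

Answer: GV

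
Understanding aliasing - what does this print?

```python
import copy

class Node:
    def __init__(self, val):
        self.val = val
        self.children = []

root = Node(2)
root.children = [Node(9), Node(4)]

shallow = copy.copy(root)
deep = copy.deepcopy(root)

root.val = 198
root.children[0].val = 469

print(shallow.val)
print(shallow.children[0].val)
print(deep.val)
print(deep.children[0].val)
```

Key concept: deep copy with custom objects.
Step by step:
`root = Node(2)` → root = Node(val=2, children=[])
`root.children = [Node(9), Node(4)]` → root = Node(val=2, children=[Node(val=9, children=[]), Node(val=4, children=[])])
`shallow = copy.copy(root)` → shallow = Node(val=2, children=[Node(val=9, children=[]), Node(val=4, children=[])])
`deep = copy.deepcopy(root)` → deep = Node(val=2, children=[Node(val=9, children=[]), Node(val=4, children=[])])
`root.val = 198` → root = Node(val=198, children=[Node(val=9, children=[]), Node(val=4, children=[])])
`root.children[0].val = 469` → root = Node(val=198, children=[Node(val=469, children=[]), Node(val=4, children=[])]); shallow = Node(val=2, children=[Node(val=469, children=[]), Node(val=4, children=[])])
`print(shallow.val)` → prints 2
`print(shallow.children[0].val)` → prints 469
`print(deep.val)` → prints 2
`print(deep.children[0].val)` → prints 9

Answer:
2
469
2
9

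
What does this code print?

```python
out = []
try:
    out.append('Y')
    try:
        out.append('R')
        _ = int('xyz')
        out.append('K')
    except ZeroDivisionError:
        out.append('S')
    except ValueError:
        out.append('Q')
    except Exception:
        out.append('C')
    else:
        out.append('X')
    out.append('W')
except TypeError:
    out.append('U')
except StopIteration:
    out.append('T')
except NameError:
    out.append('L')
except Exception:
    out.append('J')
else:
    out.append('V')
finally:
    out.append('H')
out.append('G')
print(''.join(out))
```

Execution trace: 'Y' (try body) → 'R' (inner try body) → 'Q' (inner except ValueError) → 'W' (try body, no exception) → 'V' (else) → 'H' (finally) → 'G' (after the try/except). Output: YRQWVHG

Answer: YRQWVHG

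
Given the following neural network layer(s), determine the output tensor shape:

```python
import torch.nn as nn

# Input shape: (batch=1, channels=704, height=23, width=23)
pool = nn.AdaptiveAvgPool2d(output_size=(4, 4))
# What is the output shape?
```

Input: (1, 704, 23, 23) -> Output: (1, 704, 4, 4)

Answer: (1, 704, 4, 4)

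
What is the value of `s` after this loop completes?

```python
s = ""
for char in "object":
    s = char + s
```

Reverse 'object'
`s` takes the values: "" → "o" → "bo" → "jbo" → "ejbo" → "cejbo" → "tcejbo"

Answer: "tcejbo"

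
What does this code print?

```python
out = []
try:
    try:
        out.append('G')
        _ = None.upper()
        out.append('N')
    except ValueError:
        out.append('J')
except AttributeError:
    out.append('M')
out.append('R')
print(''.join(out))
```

Execution trace: 'G' (try body) → 'M' (outer except AttributeError) → 'R' (after the try/except). Output: GMR

Answer: GMR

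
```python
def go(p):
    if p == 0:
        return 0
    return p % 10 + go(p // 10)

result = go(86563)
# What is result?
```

Sum of digits of 86563: 3 + 6 + 5 + 6 + 8 = 28

Answer: 28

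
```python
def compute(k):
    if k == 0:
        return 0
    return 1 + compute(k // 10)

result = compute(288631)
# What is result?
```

Count of digits of 288631: 6

Answer: 6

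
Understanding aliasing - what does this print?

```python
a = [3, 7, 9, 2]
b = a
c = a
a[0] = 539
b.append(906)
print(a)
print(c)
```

Key concept: multiple aliases.
Step by step:
`a = [3, 7, 9, 2]` → a = [3, 7, 9, 2]
`b = a` → b = [3, 7, 9, 2] (same object as a)
`c = a` → c = [3, 7, 9, 2] (same object as a, b)
`a[0] = 539` → a = [539, 7, 9, 2] (same object as b, c); b = [539, 7, 9, 2] (same object as a, c); c = [539, 7, 9, 2] (same object as a, b)
`b.append(906)` → a = [539, 7, 9, 2, 906] (same object as b, c); b = [539, 7, 9, 2, 906] (same object as a, c); c = [539, 7, 9, 2, 906] (same object as a, b)
`print(a)` → prints [539, 7, 9, 2, 906]
`print(c)` → prints [539, 7, 9, 2, 906]

Answer:
[539, 7, 9, 2, 906]
[539, 7, 9, 2, 906]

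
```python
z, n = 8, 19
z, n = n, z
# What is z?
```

Trace:
`z, n = 8, 19` → z = 8; n = 19
`z, n = n, z` → z = 19; n = 8
So z = 19

Answer: 19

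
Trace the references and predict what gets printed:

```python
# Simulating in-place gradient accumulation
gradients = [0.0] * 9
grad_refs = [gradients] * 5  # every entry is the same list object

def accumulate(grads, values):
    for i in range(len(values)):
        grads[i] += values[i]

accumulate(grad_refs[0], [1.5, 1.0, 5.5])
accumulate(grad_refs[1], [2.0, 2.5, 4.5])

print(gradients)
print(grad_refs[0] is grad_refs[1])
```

Key concept: gradient accumulation aliasing.
Step by step:
`gradients = [0.0] * 9` → gradients = [0.0, 0.0, 0.0, 0.0, 0.0, 0.0, 0.0, 0.0, 0.0]
`grad_refs = [gradients] * 5` → grad_refs = [[0.0, 0.0, 0.0, 0.0, 0.0, 0.0, 0.0, 0.0, 0.0], [0.0, 0.0, 0.0, 0.0, 0.0, 0.0, 0.0, 0.0, 0.0], [0.0, 0.0, 0.0, 0.0, 0.0, 0.0, 0.0, 0.0, 0.0], [0.0, 0.0, 0.0, 0.0, 0.0, 0.0, 0.0, 0.0, 0.0], [0.0, 0.0, 0.0, 0.0, 0.0, 0.0, 0.0, 0.0, 0.0]]
`accumulate(grad_refs[0], [1.5, 1.0, 5.5])` → gradients = [1.5, 1.0, 5.5, 0.0, 0.0, 0.0, 0.0, 0.0, 0.0]; grad_refs = [[1.5, 1.0, 5.5, 0.0, 0.0, 0.0, 0.0, 0.0, 0.0], [1.5, 1.0, 5.5, 0.0, 0.0, 0.0, 0.0, 0.0, 0.0], [1.5, 1.0, 5.5, 0.0, 0.0, 0.0, 0.0, 0.0, 0.0], [1.5, 1.0, 5.5, 0.0, 0.0, 0.0, 0.0, 0.0, 0.0], [1.5, 1.0, 5.5, 0.0, 0.0, 0.0, 0.0, 0.0, 0.0]]
`accumulate(grad_refs[1], [2.0, 2.5, 4.5])` → gradients = [3.5, 3.5, 10.0, 0.0, 0.0, 0.0, 0.0, 0.0, 0.0]; grad_refs = [[3.5, 3.5, 10.0, 0.0, 0.0, 0.0, 0.0, 0.0, 0.0], [3.5, 3.5, 10.0, 0.0, 0.0, 0.0, 0.0, 0.0, 0.0], [3.5, 3.5, 10.0, 0.0, 0.0, 0.0, 0.0, 0.0, 0.0], [3.5, 3.5, 10.0, 0.0, 0.0, 0.0, 0.0, 0.0, 0.0], [3.5, 3.5, 10.0, 0.0, 0.0, 0.0, 0.0, 0.0, 0.0]]
`print(gradients)` → prints [3.5, 3.5, 10.0, 0.0, 0.0, 0.0, 0.0, 0.0, 0.0]
`print(grad_refs[0] is grad_refs[1])` → prints True

Answer:
[3.5, 3.5, 10.0, 0.0, 0.0, 0.0, 0.0, 0.0, 0.0]
True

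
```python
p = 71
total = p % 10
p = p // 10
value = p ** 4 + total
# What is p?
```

Trace:
`p = 71` → p = 71
`total = p % 10` → total = 1
`p = p // 10` → p = 7
`value = p ** 4 + total` → value = 2402
So p = 7

Answer: 7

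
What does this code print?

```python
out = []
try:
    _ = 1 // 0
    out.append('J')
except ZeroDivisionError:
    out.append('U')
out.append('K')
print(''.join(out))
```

Execution trace: 'U' (except ZeroDivisionError) → 'K' (after the try/except). Output: UK

Answer: UK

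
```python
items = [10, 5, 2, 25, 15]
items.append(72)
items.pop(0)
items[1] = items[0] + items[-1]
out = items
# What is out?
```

Trace:
`items = [10, 5, 2, 25, 15]` → items = [10, 5, 2, 25, 15]
`items.append(72)` → items = [10, 5, 2, 25, 15, 72]
`items.pop(0)` → items = [5, 2, 25, 15, 72]
`items[1] = items[0] + items[-1]` → items = [5, 77, 25, 15, 72]
`out = items` → out = [5, 77, 25, 15, 72]
So out = [5, 77, 25, 15, 72]

Answer: [5, 77, 25, 15, 72]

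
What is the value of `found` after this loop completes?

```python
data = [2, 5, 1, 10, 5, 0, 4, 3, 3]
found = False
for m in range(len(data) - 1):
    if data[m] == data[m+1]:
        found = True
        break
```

Check consecutive duplicates in [2, 5, 1, 10, 5, 0, 4, 3, 3]
`found` takes the values: False → True

Answer: True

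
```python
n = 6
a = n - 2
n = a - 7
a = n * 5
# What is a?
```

Trace:
`n = 6` → n = 6
`a = n - 2` → a = 4
`n = a - 7` → n = -3
`a = n * 5` → a = -15
So a = -15

Answer: -15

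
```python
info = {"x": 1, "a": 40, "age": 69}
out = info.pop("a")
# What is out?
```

Trace:
`info = {"x": 1, "a": 40, "age": 69}` → info = {'x': 1, 'a': 40, 'age': 69}
`out = info.pop("a")` → info = {'x': 1, 'age': 69}; out = 40
So out = 40

Answer: 40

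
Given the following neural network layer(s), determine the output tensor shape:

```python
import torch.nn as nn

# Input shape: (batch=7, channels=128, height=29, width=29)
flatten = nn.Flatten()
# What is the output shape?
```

Input: (7, 128, 29, 29) -> Output: (7, 107648)

Answer: (7, 107648)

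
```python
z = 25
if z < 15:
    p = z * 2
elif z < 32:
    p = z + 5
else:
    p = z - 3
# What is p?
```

Trace:
`z = 25` → z = 25
`if z < 15: ...` → z < 15 is False, z < 32 is True → p = 30
So p = 30

Answer: 30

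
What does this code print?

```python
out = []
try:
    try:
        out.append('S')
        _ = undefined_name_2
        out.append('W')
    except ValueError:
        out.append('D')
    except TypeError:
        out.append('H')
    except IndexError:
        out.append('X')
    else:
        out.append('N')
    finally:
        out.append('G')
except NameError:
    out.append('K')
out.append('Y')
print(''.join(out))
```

Execution trace: 'S' (try body) → 'G' (finally) → 'K' (outer except NameError) → 'Y' (after the try/except). Output: SGKY

Answer: SGKY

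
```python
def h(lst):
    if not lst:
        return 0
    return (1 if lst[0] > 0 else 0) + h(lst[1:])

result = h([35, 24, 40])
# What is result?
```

Count of positive elements in [35, 24, 40] = 3

Answer: 3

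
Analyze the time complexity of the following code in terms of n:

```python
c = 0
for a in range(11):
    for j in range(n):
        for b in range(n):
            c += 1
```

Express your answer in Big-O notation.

Each loop level contributes: 1 × n × n. Multiplying the contributions gives O(n^2).

Answer: O(n^2)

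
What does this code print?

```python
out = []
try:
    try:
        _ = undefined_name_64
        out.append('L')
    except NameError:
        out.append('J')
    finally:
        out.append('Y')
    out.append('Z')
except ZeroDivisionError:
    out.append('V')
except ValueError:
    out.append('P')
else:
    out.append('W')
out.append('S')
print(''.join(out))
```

Execution trace: 'J' (inner except NameError) → 'Y' (inner finally) → 'Z' (try body, no exception) → 'W' (else) → 'S' (after the try/except). Output: JYZWS

Answer: JYZWS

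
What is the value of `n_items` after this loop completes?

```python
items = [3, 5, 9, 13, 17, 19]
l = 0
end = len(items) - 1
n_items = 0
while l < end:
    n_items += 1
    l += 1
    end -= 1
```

Iterations until pointers meet (list length 6)
`n_items` takes the values: 0 → 1 → 2 → 3

Answer: 3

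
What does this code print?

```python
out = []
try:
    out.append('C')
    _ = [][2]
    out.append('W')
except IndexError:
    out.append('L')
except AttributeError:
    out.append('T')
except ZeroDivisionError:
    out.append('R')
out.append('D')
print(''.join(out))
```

Execution trace: 'C' (try body) → 'L' (except IndexError) → 'D' (after the try/except). Output: CLD

Answer: CLD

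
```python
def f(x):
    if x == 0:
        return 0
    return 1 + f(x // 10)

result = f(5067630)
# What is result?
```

Count of digits of 5067630: 7

Answer: 7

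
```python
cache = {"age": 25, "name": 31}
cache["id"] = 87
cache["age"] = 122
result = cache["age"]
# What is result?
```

Trace:
`cache = {"age": 25, "name": 31}` → cache = {'age': 25, 'name': 31}
`cache["id"] = 87` → cache = {'age': 25, 'name': 31, 'id': 87}
`cache["age"] = 122` → cache = {'age': 122, 'name': 31, 'id': 87}
`result = cache["age"]` → result = 122
So result = 122

Answer: 122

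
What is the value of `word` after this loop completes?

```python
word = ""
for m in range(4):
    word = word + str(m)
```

Concatenate digits 0 to 3
`word` takes the values: "" → "0" → "01" → "012" → "0123"

Answer: "0123"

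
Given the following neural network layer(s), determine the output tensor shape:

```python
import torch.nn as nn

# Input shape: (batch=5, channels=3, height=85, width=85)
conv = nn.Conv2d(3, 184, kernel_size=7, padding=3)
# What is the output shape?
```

Input: (5, 3, 85, 85) -> Output: (5, 184, 85, 85)

Answer: (5, 184, 85, 85)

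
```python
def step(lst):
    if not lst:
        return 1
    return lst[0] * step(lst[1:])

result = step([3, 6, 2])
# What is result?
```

Product over [3, 6, 2] = 3 * 6 * 2 = 36

Answer: 36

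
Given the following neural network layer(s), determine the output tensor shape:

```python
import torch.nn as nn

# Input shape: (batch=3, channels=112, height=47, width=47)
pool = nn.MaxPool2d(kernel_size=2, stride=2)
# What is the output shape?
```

Input: (3, 112, 47, 47) -> Output: (3, 112, 23, 23)

Answer: (3, 112, 23, 23)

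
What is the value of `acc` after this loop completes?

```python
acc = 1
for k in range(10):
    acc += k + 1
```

Start at 1, add 1 to 10 = 56
`acc` takes the values: 1 → 2 → 4 → 7 → 11 → 16 → 22 → 29 → 37 → 46 → 56

Answer: 56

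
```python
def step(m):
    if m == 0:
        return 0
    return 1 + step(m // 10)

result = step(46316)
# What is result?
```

Count of digits of 46316: 5

Answer: 5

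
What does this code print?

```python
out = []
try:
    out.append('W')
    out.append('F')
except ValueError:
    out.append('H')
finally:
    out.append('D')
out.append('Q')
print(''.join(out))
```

Execution trace: 'W' (try body) → 'F' (try body, no exception) → 'D' (finally) → 'Q' (after the try/except). Output: WFDQ

Answer: WFDQ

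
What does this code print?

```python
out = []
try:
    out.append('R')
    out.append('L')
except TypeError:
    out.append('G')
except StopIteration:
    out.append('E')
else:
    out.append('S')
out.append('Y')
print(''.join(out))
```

Execution trace: 'R' (try body) → 'L' (try body, no exception) → 'S' (else) → 'Y' (after the try/except). Output: RLSY

Answer: RLSY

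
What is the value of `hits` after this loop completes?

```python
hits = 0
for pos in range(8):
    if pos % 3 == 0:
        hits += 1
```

Count numbers divisible by 3 in range(8)
`hits` takes the values: 0 → 1 → 2 → 3

Answer: 3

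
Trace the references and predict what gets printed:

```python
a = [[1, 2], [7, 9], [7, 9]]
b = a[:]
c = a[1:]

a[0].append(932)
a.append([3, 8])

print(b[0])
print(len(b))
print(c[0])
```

Key concept: slice with nested mutation.
Step by step:
`a = [[1, 2], [7, 9], [7, 9]]` → a = [[1, 2], [7, 9], [7, 9]]
`b = a[:]` → b = [[1, 2], [7, 9], [7, 9]]
`c = a[1:]` → c = [[7, 9], [7, 9]]
`a[0].append(932)` → a = [[1, 2, 932], [7, 9], [7, 9]]; b = [[1, 2, 932], [7, 9], [7, 9]]
`a.append([3, 8])` → a = [[1, 2, 932], [7, 9], [7, 9], [3, 8]]
`print(b[0])` → prints [1, 2, 932]
`print(len(b))` → prints 3
`print(c[0])` → prints [7, 9]

Answer:
[1, 2, 932]
3
[7, 9]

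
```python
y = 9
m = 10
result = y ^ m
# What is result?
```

Trace:
`y = 9` → y = 9
`m = 10` → m = 10
`result = y ^ m` → result = 3
So result = 3

Answer: 3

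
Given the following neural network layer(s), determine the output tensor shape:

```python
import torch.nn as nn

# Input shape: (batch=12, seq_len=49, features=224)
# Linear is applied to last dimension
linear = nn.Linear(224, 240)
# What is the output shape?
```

Input: (12, 49, 224) -> Output: (12, 49, 240)

Answer: (12, 49, 240)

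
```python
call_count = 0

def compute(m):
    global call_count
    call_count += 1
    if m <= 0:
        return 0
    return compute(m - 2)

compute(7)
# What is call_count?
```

Linear recursion stepping by 2: 5 calls from m=7 down to ≤0.

Answer: 5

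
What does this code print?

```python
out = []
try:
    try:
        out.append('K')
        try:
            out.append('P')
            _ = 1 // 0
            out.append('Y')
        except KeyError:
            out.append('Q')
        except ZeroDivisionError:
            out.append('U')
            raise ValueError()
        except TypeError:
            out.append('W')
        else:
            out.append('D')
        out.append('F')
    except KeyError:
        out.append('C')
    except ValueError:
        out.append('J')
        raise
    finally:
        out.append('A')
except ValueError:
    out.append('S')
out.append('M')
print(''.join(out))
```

Execution trace: 'K' (try body) → 'P' (inner try body) → 'U' (inner except ZeroDivisionError) → 'J' (except ValueError) → 'A' (finally) → 'S' (outer except ValueError) → 'M' (after the try/except). Output: KPUJASM

Answer: KPUJASM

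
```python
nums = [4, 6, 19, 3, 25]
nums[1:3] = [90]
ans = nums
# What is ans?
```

Trace:
`nums = [4, 6, 19, 3, 25]` → nums = [4, 6, 19, 3, 25]
`nums[1:3] = [90]` → nums = [4, 90, 3, 25]
`ans = nums` → ans = [4, 90, 3, 25]
So ans = [4, 90, 3, 25]

Answer: [4, 90, 3, 25]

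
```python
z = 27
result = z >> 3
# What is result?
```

Trace:
`z = 27` → z = 27
`result = z >> 3` → result = 3
So result = 3

Answer: 3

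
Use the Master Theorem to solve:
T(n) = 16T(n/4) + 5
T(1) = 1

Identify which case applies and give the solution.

a=16, b=4, f(n)=5. log_4(16) = 2. Since c=0 < 2, Case 1 applies: T(n) = Θ(n^log_b(a)) = O(n^2).

Answer: O(n^2) - Case 1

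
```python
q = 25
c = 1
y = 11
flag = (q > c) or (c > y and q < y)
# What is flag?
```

Trace:
`q = 25` → q = 25
`c = 1` → c = 1
`y = 11` → y = 11
`flag = (q > c) or (c > y and q < y)` → flag = True
So flag = True

Answer: True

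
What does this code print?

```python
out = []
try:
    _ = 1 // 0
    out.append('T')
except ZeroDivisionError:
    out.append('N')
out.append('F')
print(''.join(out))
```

Execution trace: 'N' (except ZeroDivisionError) → 'F' (after the try/except). Output: NF

Answer: NF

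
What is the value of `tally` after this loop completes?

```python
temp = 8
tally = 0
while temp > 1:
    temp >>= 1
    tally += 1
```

Count right shifts until 1
`tally` takes the values: 0 → 1 → 2 → 3

Answer: 3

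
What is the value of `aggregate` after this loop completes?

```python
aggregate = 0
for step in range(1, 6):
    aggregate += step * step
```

Sum of squares 1² to 5² = 55
`aggregate` takes the values: 0 → 1 → 5 → 14 → 30 → 55

Answer: 55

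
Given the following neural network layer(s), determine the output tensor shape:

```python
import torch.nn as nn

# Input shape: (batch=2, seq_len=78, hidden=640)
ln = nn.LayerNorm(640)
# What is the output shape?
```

Input: (2, 78, 640) -> Output: (2, 78, 640)

Answer: (2, 78, 640)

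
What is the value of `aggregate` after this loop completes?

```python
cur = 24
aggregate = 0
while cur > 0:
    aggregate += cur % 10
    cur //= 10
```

Sum digits of 24
`aggregate` takes the values: 0 → 4 → 6

Answer: 6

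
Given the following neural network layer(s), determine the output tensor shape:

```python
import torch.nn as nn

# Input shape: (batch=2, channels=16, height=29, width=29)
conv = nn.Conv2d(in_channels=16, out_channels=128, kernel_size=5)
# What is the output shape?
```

Input: (2, 16, 29, 29) -> Output: (2, 128, 25, 25)

Answer: (2, 128, 25, 25)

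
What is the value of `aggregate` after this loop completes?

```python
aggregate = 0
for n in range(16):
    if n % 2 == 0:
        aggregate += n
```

Sum of even numbers 0 to 15
`aggregate` takes the values: 0 → 2 → 6 → 12 → 20 → 30 → 42 → 56

Answer: 56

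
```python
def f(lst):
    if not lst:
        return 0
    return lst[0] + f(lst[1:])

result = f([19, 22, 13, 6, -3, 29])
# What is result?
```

19 + 22 + 13 + 6 + (-3) + 29 + 0 = 86

Answer: 86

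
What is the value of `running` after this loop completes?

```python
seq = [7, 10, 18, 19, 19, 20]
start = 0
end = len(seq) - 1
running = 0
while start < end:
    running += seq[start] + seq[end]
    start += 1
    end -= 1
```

Sum of pairs from ends
`running` takes the values: 0 → 27 → 56 → 93

Answer: 93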